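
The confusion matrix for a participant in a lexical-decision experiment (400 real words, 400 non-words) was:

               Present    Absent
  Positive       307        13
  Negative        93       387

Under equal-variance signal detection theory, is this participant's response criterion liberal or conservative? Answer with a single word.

z(H) = 0.731, z(FA) = -1.845
c = −½·(z(H) + z(FA)) = 0.557
c > 0 → conservative criterion (biased toward responding “no”).

conservative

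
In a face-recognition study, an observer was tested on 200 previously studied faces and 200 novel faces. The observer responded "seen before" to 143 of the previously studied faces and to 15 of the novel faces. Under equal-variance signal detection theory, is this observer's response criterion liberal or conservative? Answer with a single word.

conservative

z(H) = 0.568, z(FA) = -1.440
c = −½·(z(H) + z(FA)) = 0.436
c > 0 → conservative criterion (biased toward responding “no”).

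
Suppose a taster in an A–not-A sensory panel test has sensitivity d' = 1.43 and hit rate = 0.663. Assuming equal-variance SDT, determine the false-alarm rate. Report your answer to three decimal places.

false-alarm rate = 0.156

z(hit rate) = z(0.663) = 0.4207
z(FA) = z(H) − d' = 0.4207 − 1.43 = -1.0093
false-alarm rate = Φ(-1.0093) = 0.1564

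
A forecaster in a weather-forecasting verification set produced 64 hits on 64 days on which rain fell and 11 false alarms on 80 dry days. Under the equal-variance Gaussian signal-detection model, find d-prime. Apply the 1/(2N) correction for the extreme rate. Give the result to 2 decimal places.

The hit rate is 64/64 = 1, so apply the 1/(2N) correction: H → 1 − 1/(2·64) = 0.99219.
z(H) = z(0.99219) = 2.418
z(FA) = z(0.13750) = -1.092
d' = 2.418 − (-1.092) = 3.510

d-prime = 3.51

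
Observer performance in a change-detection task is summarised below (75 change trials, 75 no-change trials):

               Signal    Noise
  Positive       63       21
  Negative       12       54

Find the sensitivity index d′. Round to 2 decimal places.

d′ = 1.58

H = 63/75 = 0.8400
FA = 21/75 = 0.2800
Φ⁻¹(0.8400) = 0.9945, Φ⁻¹(0.2800) = -0.5828
d' = z(H) − z(FA) = 0.9945 − (-0.5828) = 1.5773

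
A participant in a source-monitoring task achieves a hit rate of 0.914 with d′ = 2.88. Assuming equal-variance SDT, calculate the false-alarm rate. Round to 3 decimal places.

false-alarm rate = 0.065

z(hit rate) = z(0.914) = 1.3658
z(FA) = z(H) − d' = 1.3658 − 2.88 = -1.5142
false-alarm rate = Φ(-1.5142) = 0.0650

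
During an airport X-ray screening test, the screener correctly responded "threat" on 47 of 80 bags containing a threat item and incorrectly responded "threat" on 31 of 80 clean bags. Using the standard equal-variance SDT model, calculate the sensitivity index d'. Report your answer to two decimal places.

d' = 0.51

H = 47/80 = 0.5875
FA = 31/80 = 0.3875
Φ⁻¹(0.5875) = 0.2211, Φ⁻¹(0.3875) = -0.2858
d' = z(H) − z(FA) = 0.2211 − (-0.2858) = 0.5069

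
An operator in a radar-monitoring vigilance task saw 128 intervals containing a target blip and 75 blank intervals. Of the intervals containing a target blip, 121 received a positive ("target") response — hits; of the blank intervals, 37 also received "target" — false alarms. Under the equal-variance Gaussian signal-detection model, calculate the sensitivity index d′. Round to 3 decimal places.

d′ = 1.618

H = 121/128 = 0.9453
FA = 37/75 = 0.4933
Φ⁻¹(0.9453) = 1.6009, Φ⁻¹(0.4933) = -0.0168
d' = z(H) − z(FA) = 1.6009 − (-0.0168) = 1.6177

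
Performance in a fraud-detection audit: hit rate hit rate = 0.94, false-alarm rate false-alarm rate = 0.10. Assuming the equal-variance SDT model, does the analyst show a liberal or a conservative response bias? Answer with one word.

liberal

z(H) = 1.555, z(FA) = -1.282
c = −½·(z(H) + z(FA)) = -0.1365
c < 0 → liberal criterion (biased toward responding “yes”).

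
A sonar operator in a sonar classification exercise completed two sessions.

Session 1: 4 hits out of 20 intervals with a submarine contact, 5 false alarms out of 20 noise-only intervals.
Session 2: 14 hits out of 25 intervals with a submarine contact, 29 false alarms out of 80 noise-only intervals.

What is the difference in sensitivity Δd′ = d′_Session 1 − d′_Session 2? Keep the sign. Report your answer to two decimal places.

Δd′ = -0.67

Session 1: z(0.2000) = -0.842, z(0.2500) = -0.674, d' = -0.168
Session 2: z(0.5600) = 0.151, z(0.3625) = -0.352, d' = 0.503
Δd' = d'_Session 1 − d'_Session 2 = -0.168 − 0.503 = -0.671
Session 2 has the higher sensitivity.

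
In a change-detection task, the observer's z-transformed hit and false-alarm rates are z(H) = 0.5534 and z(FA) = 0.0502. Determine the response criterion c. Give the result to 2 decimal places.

c = −½·[z(H) + z(FA)] = −½·(0.5534 + 0.0502) = -0.3018

c = -0.30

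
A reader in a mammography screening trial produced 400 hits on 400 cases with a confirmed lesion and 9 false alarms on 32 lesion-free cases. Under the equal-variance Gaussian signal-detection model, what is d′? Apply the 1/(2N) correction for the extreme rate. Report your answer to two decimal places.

The hit rate is 400/400 = 1, so apply the 1/(2N) correction: H → 1 − 1/(2·400) = 0.99875.
z(H) = z(0.99875) = 3.023
z(FA) = z(0.28125) = -0.579
d' = 3.023 − (-0.579) = 3.602

d′ = 3.60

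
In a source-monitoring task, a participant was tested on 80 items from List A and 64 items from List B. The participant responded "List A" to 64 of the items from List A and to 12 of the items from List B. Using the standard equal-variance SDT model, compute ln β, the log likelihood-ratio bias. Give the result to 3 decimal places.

ln β = 0.039

H = 64/80 = 0.8000
FA = 12/64 = 0.1875
z(H) = z(0.8000) = 0.8416
z(FA) = z(0.1875) = -0.8871
ln β = −½·[z(H)² − z(FA)²] = −0.5 × (0.7083 − 0.7869) = 0.0393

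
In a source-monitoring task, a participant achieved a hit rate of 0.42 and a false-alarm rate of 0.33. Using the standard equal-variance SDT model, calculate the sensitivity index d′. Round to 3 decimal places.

z(H) = z(0.42) = -0.2019
z(FA) = z(0.33) = -0.4399
d' = z(H) − z(FA) = -0.2019 − (-0.4399) = 0.2380

d′ = 0.238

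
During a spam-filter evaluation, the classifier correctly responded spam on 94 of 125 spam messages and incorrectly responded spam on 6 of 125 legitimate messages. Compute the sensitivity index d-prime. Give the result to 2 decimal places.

d-prime = 2.35

H = 94/125 = 0.7520
FA = 6/125 = 0.0480
z(0.7520) = 0.681, z(0.0480) = -1.665
d' = z(H) − z(FA) = 0.681 − (-1.665) = 2.346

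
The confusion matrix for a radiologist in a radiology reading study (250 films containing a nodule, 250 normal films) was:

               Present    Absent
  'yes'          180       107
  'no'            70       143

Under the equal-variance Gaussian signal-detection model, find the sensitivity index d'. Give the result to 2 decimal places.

d' = 0.76

H = 180/250 = 0.7200
FA = 107/250 = 0.4280
Φ⁻¹(H) = Φ⁻¹(0.7200) = 0.5828
Φ⁻¹(FA) = Φ⁻¹(0.4280) = -0.1815
d' = z(H) − z(FA) = 0.5828 − (-0.1815) = 0.7643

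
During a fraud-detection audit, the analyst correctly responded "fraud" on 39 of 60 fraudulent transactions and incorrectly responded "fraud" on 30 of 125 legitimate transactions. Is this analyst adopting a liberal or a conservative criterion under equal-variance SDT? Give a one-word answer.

conservative

z(H) = 0.385, z(FA) = -0.706
c = −½·(z(H) + z(FA)) = 0.1605
c > 0 → conservative criterion (biased toward responding “no”).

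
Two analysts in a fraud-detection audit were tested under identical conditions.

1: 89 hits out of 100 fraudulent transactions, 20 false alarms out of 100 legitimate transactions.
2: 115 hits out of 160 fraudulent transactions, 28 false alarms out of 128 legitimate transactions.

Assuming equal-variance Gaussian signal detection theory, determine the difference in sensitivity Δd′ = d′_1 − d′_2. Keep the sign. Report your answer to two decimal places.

Δd′ = 0.71

1: z(0.8900) = 1.227, z(0.2000) = -0.842, d' = 2.069
2: z(0.7188) = 0.579, z(0.2188) = -0.776, d' = 1.355
Δd' = d'_1 − d'_2 = 2.069 − 1.355 = 0.714
1 has the higher sensitivity.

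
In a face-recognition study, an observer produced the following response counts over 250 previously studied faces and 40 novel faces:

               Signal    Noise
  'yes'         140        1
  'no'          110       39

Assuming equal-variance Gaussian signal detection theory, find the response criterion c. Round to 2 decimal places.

c = 0.90

H = 140/250 = 0.5600
FA = 1/40 = 0.0250
Φ⁻¹(0.5600) = 0.1510, Φ⁻¹(0.0250) = -1.9600
c = −½·[z(H) + z(FA)] = −0.5 × (0.1510 + (-1.9600)) = 0.9045
c > 0: the observer has a conservative response bias.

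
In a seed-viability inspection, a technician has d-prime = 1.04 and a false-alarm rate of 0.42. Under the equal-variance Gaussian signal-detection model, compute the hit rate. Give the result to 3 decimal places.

hit rate = 0.799

z(false-alarm rate) = z(0.42) = -0.2019
z(H) = z(FA) + d' = -0.2019 + 1.04 = 0.8381
hit rate = Φ(0.8381) = 0.7990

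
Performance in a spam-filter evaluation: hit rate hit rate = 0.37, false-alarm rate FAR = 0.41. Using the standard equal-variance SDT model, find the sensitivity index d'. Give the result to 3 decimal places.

d' = -0.104

z(0.37) = -0.3319, z(0.41) = -0.2275
d' = z(H) − z(FA) = -0.3319 − (-0.2275) = -0.1044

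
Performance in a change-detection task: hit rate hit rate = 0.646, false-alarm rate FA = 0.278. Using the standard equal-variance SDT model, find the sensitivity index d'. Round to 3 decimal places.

z(H) = z(0.646) = 0.3745
z(FA) = z(0.278) = -0.5888
d' = z(H) − z(FA) = 0.3745 − (-0.5888) = 0.9633

d' = 0.963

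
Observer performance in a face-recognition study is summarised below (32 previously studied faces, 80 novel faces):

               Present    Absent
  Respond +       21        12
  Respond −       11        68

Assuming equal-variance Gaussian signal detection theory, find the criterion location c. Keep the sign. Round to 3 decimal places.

c = 0.317

H = 21/32 = 0.6562
FA = 12/80 = 0.1500
Φ⁻¹(H) = Φ⁻¹(0.6562) = 0.4021
Φ⁻¹(FA) = Φ⁻¹(0.1500) = -1.0364
c = −½·[z(H) + z(FA)] = −0.5 × (0.4021 + (-1.0364)) = 0.31715
c > 0: the observer has a conservative response bias.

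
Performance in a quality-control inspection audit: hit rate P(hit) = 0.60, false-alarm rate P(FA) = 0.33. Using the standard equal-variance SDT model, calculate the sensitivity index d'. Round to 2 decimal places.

d' = 0.69

Φ⁻¹(H) = Φ⁻¹(0.60) = 0.253
Φ⁻¹(FA) = Φ⁻¹(0.33) = -0.440
d' = z(H) − z(FA) = 0.253 − (-0.440) = 0.693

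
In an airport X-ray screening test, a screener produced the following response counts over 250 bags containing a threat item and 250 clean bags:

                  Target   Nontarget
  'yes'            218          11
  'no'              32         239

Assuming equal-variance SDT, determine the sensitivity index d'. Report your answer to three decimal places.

H = 218/250 = 0.8720
FA = 11/250 = 0.0440
z(0.8720) = 1.1359, z(0.0440) = -1.7060
d' = z(H) − z(FA) = 1.1359 − (-1.7060) = 2.8419

d' = 2.842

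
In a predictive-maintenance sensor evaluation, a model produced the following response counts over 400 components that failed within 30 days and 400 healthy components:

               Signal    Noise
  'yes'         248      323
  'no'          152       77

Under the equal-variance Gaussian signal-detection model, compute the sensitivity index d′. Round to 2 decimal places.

H = 248/400 = 0.6200
FA = 323/400 = 0.8075
z(H) = 0.305
z(FA) = 0.869
d' = z(H) − z(FA) = 0.305 − 0.869 = -0.564

d′ = -0.56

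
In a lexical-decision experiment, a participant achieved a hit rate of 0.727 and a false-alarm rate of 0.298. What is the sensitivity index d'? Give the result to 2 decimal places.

Φ⁻¹(H) = Φ⁻¹(0.727) = 0.604
Φ⁻¹(FA) = Φ⁻¹(0.298) = -0.530
d' = z(H) − z(FA) = 0.604 − (-0.530) = 1.134

d' = 1.13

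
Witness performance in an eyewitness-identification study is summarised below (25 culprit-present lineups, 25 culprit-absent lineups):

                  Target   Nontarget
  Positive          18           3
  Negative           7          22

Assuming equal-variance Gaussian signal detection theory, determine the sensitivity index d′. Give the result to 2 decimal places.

H = 18/25 = 0.7200
FA = 3/25 = 0.1200
z(0.7200) = 0.5828, z(0.1200) = -1.1750
d' = z(H) − z(FA) = 0.5828 − (-1.1750) = 1.7578

d′ = 1.76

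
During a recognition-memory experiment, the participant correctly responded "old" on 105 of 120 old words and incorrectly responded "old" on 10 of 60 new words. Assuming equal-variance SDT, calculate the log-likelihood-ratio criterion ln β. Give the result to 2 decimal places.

ln β = -0.19

H = 105/120 = 0.8750
FA = 10/60 = 0.1667
z(0.8750) = 1.150, z(0.1667) = -0.967
ln β = −½·[z(H)² − z(FA)²] = −0.5 × (1.323 − 0.935) = -0.194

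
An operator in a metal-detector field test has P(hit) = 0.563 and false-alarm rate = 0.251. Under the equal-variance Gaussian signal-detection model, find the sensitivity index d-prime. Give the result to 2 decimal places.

d-prime = 0.83

z(0.563) = 0.1586, z(0.251) = -0.6713
d' = z(H) − z(FA) = 0.1586 − (-0.6713) = 0.8299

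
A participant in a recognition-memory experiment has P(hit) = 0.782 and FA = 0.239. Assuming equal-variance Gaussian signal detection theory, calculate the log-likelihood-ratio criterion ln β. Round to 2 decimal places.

ln β = -0.05

Φ⁻¹(0.782) = 0.779, Φ⁻¹(0.239) = -0.710
ln β = −½·[z(H)² − z(FA)²] = −0.5 × (0.607 − 0.504) = -0.0515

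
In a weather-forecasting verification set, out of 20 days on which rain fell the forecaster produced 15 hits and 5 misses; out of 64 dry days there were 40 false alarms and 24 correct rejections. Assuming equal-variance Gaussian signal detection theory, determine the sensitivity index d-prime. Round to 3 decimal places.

H = 15/20 = 0.7500
FA = 40/64 = 0.6250
Φ⁻¹(0.7500) = 0.6745, Φ⁻¹(0.6250) = 0.3186
d' = z(H) − z(FA) = 0.6745 − 0.3186 = 0.3559

d-prime = 0.356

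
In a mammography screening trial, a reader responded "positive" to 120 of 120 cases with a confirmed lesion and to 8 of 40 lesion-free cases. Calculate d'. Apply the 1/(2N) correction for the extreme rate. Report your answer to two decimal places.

d' = 3.48

The hit rate is 120/120 = 1, so apply the 1/(2N) correction: H → 1 − 1/(2·120) = 0.99583.
z(H) = z(0.99583) = 2.638
z(FA) = z(0.20000) = -0.842
d' = 2.638 − (-0.842) = 3.480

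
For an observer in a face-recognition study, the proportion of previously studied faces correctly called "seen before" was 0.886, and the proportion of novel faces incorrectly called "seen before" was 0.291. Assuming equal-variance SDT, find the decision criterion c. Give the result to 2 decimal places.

z(H) = z(0.886) = 1.206
z(FA) = z(0.291) = -0.550
c = −½·[z(H) + z(FA)] = −0.5 × (1.206 + (-0.550)) = -0.328

c = -0.33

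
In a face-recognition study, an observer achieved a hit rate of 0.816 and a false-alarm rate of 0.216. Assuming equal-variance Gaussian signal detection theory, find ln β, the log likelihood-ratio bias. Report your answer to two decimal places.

ln β = -0.10

z(H) = 0.900
z(FA) = -0.786
ln β = −½·[z(H)² − z(FA)²] = −0.5 × (0.810 − 0.618) = -0.096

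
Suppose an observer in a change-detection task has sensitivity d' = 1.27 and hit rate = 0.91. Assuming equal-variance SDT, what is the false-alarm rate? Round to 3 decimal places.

false-alarm rate = 0.528

z(hit rate) = z(0.91) = 1.3408
z(FA) = z(H) − d' = 1.3408 − 1.27 = 0.0708
false-alarm rate = Φ(0.0708) = 0.5282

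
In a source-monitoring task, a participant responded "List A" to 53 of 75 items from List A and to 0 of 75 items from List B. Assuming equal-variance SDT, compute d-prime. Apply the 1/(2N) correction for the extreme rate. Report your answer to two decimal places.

d-prime = 3.02

The false-alarm rate is 0/75 = 0, so apply the 1/(2N) correction: FA → 1/(2·75) = 0.00667.
z(H) = z(0.70667) = 0.544
z(FA) = z(0.00667) = -2.475
d' = 0.544 − (-2.475) = 3.019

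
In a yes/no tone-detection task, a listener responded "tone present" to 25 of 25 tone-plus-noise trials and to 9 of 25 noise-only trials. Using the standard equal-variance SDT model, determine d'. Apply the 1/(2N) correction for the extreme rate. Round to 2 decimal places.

d' = 2.41

The hit rate is 25/25 = 1, so apply the 1/(2N) correction: H → 1 − 1/(2·25) = 0.98000.
z(H) = z(0.98000) = 2.054
z(FA) = z(0.36000) = -0.358
d' = 2.054 − (-0.358) = 2.412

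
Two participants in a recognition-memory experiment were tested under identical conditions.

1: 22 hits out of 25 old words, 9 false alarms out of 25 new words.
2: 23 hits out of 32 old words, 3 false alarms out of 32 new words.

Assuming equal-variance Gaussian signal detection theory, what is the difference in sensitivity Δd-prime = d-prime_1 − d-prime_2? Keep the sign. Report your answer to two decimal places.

Δd-prime = -0.36

1: z(0.8800) = 1.175, z(0.3600) = -0.358, d' = 1.533
2: z(0.7188) = 0.579, z(0.0938) = -1.318, d' = 1.897
Δd' = d'_1 − d'_2 = 1.533 − 1.897 = -0.364
2 has the higher sensitivity.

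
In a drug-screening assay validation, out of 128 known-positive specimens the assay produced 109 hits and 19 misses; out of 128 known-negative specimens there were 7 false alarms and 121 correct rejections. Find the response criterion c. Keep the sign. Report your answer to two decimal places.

c = 0.28

H = 109/128 = 0.8516
FA = 7/128 = 0.0547
Φ⁻¹(0.8516) = 1.043, Φ⁻¹(0.0547) = -1.601
c = −½·[z(H) + z(FA)] = −0.5 × (1.043 + (-1.601)) = 0.279
c > 0: the assay has a conservative response bias.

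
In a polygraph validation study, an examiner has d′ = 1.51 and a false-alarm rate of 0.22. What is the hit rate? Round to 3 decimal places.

hit rate = 0.770

z(false-alarm rate) = z(0.22) = -0.7722
z(H) = z(FA) + d' = -0.7722 + 1.51 = 0.7378
hit rate = Φ(0.7378) = 0.7697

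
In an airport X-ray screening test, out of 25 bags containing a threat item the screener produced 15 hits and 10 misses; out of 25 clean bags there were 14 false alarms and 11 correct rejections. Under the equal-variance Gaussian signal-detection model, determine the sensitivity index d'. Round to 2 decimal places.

d' = 0.10

H = 15/25 = 0.6000
FA = 14/25 = 0.5600
Φ⁻¹(H) = 0.253
Φ⁻¹(FA) = 0.151
d' = z(H) − z(FA) = 0.253 − 0.151 = 0.102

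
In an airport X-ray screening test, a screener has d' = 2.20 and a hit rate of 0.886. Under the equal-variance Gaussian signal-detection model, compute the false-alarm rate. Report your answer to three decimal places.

false-alarm rate = 0.160

z(hit rate) = z(0.886) = 1.2055
z(FA) = z(H) − d' = 1.2055 − 2.20 = -0.9945
false-alarm rate = Φ(-0.9945) = 0.1600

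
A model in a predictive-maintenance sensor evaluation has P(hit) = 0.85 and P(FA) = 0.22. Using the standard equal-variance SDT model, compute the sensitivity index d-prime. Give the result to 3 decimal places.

d-prime = 1.809

z(H) = z(0.85) = 1.0364
z(FA) = z(0.22) = -0.7722
d' = z(H) − z(FA) = 1.0364 − (-0.7722) = 1.8086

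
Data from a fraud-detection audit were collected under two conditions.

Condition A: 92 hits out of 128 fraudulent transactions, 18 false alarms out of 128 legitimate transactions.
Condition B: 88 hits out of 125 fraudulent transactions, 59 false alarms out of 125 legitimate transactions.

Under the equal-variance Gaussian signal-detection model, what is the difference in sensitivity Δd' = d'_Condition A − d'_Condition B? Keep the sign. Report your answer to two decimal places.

Condition A: z(0.7188) = 0.579, z(0.1406) = -1.078, d' = 1.657
Condition B: z(0.7040) = 0.536, z(0.4720) = -0.070, d' = 0.606
Δd' = d'_Condition A − d'_Condition B = 1.657 − 0.606 = 1.051
Condition A has the higher sensitivity.

Δd' = 1.05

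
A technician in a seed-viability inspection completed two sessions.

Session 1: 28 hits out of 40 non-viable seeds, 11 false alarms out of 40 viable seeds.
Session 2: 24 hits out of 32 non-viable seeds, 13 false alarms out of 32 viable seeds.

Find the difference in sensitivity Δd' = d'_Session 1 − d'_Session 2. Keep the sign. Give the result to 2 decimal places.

Δd' = 0.21

Session 1: z(0.7000) = 0.524, z(0.2750) = -0.598, d' = 1.122
Session 2: z(0.7500) = 0.674, z(0.4062) = -0.237, d' = 0.911
Δd' = d'_Session 1 − d'_Session 2 = 1.122 − 0.911 = 0.211
Session 1 has the higher sensitivity.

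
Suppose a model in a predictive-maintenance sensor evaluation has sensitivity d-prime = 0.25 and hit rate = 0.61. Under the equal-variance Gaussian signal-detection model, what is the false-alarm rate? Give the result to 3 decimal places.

z(hit rate) = z(0.61) = 0.2793
z(FA) = z(H) − d' = 0.2793 − 0.25 = 0.0293
false-alarm rate = Φ(0.0293) = 0.5117

false-alarm rate = 0.512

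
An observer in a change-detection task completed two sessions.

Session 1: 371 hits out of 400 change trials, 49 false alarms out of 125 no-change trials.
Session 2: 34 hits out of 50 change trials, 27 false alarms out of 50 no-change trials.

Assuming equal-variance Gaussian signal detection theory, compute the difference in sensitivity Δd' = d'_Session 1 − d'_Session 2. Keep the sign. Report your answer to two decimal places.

Session 1: z(0.9275) = 1.457, z(0.3920) = -0.274, d' = 1.731
Session 2: z(0.6800) = 0.468, z(0.5400) = 0.100, d' = 0.368
Δd' = d'_Session 1 − d'_Session 2 = 1.731 − 0.368 = 1.363
Session 1 has the higher sensitivity.

Δd' = 1.36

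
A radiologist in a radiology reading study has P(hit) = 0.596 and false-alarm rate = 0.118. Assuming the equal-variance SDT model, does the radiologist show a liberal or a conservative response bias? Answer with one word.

z(H) = 0.243, z(FA) = -1.185
c = −½·(z(H) + z(FA)) = 0.471
c > 0 → conservative criterion (biased toward responding “no”).

conservative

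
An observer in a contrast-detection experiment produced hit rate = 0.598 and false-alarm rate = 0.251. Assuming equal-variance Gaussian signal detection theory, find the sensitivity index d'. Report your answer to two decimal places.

z(H) = 0.2482
z(FA) = -0.6713
d' = z(H) − z(FA) = 0.2482 − (-0.6713) = 0.9195

d' = 0.92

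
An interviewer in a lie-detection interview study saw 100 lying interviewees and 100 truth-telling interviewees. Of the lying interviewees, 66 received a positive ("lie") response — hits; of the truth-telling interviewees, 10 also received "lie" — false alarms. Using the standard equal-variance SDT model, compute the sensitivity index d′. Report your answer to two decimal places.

H = 66/100 = 0.6600
FA = 10/100 = 0.1000
z(0.6600) = 0.412, z(0.1000) = -1.282
d' = z(H) − z(FA) = 0.412 − (-1.282) = 1.694

d′ = 1.69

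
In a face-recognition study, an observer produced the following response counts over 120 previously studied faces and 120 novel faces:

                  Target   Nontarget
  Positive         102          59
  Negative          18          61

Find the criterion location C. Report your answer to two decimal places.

H = 102/120 = 0.8500
FA = 59/120 = 0.4917
Φ⁻¹(H) = Φ⁻¹(0.8500) = 1.0364
Φ⁻¹(FA) = Φ⁻¹(0.4917) = -0.0208
c = −½·[z(H) + z(FA)] = −0.5 × (1.0364 + (-0.0208)) = -0.5078
c < 0: the observer has a liberal response bias.

C = -0.51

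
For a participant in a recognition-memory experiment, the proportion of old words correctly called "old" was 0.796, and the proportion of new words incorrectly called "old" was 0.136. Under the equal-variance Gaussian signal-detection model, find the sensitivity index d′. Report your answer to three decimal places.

d′ = 1.926

z(H) = z(0.796) = 0.8274
z(FA) = z(0.136) = -1.0985
d' = z(H) − z(FA) = 0.8274 − (-1.0985) = 1.9259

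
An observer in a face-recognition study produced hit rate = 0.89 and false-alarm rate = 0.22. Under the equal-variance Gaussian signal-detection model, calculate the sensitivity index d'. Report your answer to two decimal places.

Φ⁻¹(H) = Φ⁻¹(0.89) = 1.227
Φ⁻¹(FA) = Φ⁻¹(0.22) = -0.772
d' = z(H) − z(FA) = 1.227 − (-0.772) = 1.999

d' = 2.00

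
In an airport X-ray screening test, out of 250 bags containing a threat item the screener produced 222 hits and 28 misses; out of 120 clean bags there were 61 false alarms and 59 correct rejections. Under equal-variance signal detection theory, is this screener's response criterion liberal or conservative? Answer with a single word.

z(H) = 1.216, z(FA) = 0.021
c = −½·(z(H) + z(FA)) = -0.6185
c < 0 → liberal criterion (biased toward responding “yes”).

liberal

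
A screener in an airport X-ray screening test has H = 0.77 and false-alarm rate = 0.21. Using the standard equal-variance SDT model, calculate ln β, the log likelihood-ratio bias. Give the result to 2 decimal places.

ln β = 0.05

z(0.77) = 0.739, z(0.21) = -0.806
ln β = −½·[z(H)² − z(FA)²] = −0.5 × (0.546 − 0.650) = 0.052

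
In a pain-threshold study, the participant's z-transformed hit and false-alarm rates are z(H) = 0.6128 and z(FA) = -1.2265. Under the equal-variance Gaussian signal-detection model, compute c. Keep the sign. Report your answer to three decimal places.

c = 0.307

c = −½·[z(H) + z(FA)] = −½·(0.6128 + (-1.2265)) = 0.30685
c > 0: the participant has a conservative response bias.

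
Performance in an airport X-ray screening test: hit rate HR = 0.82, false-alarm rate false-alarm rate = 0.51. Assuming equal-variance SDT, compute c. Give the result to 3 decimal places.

Φ⁻¹(H) = 0.9154
Φ⁻¹(FA) = 0.0251
c = −½·[z(H) + z(FA)] = −0.5 × (0.9154 + 0.0251) = -0.47025
c < 0: the screener has a liberal response bias.

c = -0.470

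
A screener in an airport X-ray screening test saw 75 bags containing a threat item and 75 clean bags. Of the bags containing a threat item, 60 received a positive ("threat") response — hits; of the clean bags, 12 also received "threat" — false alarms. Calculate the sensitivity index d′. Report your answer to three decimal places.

d′ = 1.836

H = 60/75 = 0.8000
FA = 12/75 = 0.1600
z(0.8000) = 0.8416, z(0.1600) = -0.9945
d' = z(H) − z(FA) = 0.8416 − (-0.9945) = 1.8361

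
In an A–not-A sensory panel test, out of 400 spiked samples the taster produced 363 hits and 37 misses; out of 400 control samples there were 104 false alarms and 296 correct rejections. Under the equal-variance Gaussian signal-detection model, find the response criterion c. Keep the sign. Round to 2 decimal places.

c = -0.34

H = 363/400 = 0.9075
FA = 104/400 = 0.2600
Φ⁻¹(H) = Φ⁻¹(0.9075) = 1.3255
Φ⁻¹(FA) = Φ⁻¹(0.2600) = -0.6433
c = −½·[z(H) + z(FA)] = −0.5 × (1.3255 + (-0.6433)) = -0.3411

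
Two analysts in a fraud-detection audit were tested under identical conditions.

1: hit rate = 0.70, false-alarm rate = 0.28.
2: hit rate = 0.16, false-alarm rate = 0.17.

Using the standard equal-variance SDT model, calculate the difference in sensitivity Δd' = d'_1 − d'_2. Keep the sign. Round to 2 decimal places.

1: z(0.70) = 0.524, z(0.28) = -0.583, d' = 1.107
2: z(0.16) = -0.994, z(0.17) = -0.954, d' = -0.040
Δd' = d'_1 − d'_2 = 1.107 − (-0.040) = 1.147
1 has the higher sensitivity.

Δd' = 1.15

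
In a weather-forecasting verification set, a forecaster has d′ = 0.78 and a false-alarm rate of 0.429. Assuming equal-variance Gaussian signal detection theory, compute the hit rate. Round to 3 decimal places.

hit rate = 0.726

z(false-alarm rate) = z(0.429) = -0.1789
z(H) = z(FA) + d' = -0.1789 + 0.78 = 0.6011
hit rate = Φ(0.6011) = 0.7261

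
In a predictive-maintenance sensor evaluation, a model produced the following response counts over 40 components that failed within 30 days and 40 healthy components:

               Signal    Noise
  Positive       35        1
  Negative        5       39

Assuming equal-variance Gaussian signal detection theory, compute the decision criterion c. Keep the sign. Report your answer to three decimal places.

H = 35/40 = 0.8750
FA = 1/40 = 0.0250
z(H) = 1.1503
z(FA) = -1.9600
c = −½·[z(H) + z(FA)] = −0.5 × (1.1503 + (-1.9600)) = 0.40485

c = 0.405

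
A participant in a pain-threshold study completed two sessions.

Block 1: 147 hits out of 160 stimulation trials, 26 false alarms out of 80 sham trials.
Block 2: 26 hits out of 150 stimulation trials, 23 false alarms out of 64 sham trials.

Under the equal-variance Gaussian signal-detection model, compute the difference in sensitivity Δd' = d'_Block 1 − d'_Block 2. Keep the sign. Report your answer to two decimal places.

Δd' = 2.43

Block 1: z(0.9187) = 1.396, z(0.3250) = -0.454, d' = 1.850
Block 2: z(0.1733) = -0.941, z(0.3594) = -0.360, d' = -0.581
Δd' = d'_Block 1 − d'_Block 2 = 1.850 − (-0.581) = 2.431
Block 1 has the higher sensitivity.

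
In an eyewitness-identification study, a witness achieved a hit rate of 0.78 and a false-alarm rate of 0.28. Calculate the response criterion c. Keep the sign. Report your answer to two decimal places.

Φ⁻¹(0.78) = 0.7722, Φ⁻¹(0.28) = -0.5828
c = −½·[z(H) + z(FA)] = −0.5 × (0.7722 + (-0.5828)) = -0.0947
c < 0: the witness has a liberal response bias.

c = -0.09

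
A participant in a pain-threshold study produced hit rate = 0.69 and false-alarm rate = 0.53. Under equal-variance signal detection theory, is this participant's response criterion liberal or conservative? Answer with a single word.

liberal

z(H) = 0.496, z(FA) = 0.075
c = −½·(z(H) + z(FA)) = -0.2855
c < 0 → liberal criterion (biased toward responding “yes”).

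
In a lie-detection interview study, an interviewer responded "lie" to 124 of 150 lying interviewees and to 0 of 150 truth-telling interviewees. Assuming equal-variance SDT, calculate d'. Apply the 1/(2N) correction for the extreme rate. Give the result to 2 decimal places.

The false-alarm rate is 0/150 = 0, so apply the 1/(2N) correction: FA → 1/(2·150) = 0.00333.
z(H) = z(0.82667) = 0.941
z(FA) = z(0.00333) = -2.713
d' = 0.941 − (-2.713) = 3.654

d' = 3.65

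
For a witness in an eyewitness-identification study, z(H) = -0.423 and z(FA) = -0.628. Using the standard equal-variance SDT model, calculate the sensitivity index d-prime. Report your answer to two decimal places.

d' = z(H) − z(FA) = -0.423 − (-0.628) = 0.205

d-prime = 0.21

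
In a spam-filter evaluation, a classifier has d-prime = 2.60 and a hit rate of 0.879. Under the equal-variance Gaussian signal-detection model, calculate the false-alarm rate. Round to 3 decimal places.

z(hit rate) = z(0.879) = 1.1700
z(FA) = z(H) − d' = 1.1700 − 2.60 = -1.4300
false-alarm rate = Φ(-1.4300) = 0.0764

false-alarm rate = 0.076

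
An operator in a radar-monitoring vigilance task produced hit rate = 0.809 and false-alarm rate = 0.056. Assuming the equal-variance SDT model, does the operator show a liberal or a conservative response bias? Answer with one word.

conservative

z(H) = 0.874, z(FA) = -1.589
c = −½·(z(H) + z(FA)) = 0.3575
c > 0 → conservative criterion (biased toward responding “no”).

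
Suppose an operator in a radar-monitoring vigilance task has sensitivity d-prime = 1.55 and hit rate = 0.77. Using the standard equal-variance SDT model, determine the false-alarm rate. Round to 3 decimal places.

false-alarm rate = 0.209

z(hit rate) = z(0.77) = 0.7388
z(FA) = z(H) − d' = 0.7388 − 1.55 = -0.8112
false-alarm rate = Φ(-0.8112) = 0.2086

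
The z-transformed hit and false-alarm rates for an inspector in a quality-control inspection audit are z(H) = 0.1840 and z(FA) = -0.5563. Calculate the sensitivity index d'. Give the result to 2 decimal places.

d' = 0.74

d' = z(H) − z(FA) = 0.1840 − (-0.5563) = 0.7403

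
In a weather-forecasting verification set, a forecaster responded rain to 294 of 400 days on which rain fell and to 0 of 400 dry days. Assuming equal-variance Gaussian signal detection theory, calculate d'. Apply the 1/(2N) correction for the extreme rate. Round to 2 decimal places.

d' = 3.65

The false-alarm rate is 0/400 = 0, so apply the 1/(2N) correction: FA → 1/(2·400) = 0.00125.
z(H) = z(0.73500) = 0.628
z(FA) = z(0.00125) = -3.023
d' = 0.628 − (-3.023) = 3.651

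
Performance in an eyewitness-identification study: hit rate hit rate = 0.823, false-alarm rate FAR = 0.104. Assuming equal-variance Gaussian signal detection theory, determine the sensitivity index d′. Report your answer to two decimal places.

z(H) = z(0.823) = 0.927
z(FA) = z(0.104) = -1.259
d' = z(H) − z(FA) = 0.927 − (-1.259) = 2.186

d′ = 2.19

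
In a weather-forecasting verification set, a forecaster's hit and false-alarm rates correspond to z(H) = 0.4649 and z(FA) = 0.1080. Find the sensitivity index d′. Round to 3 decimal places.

d′ = 0.357

d' = z(H) − z(FA) = 0.4649 − 0.1080 = 0.3569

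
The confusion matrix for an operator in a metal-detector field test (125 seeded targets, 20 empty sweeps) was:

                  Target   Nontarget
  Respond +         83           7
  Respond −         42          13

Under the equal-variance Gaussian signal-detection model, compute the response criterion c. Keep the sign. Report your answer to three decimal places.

c = -0.019

H = 83/125 = 0.6640
FA = 7/20 = 0.3500
Φ⁻¹(0.6640) = 0.4234, Φ⁻¹(0.3500) = -0.3853
c = −½·[z(H) + z(FA)] = −0.5 × (0.4234 + (-0.3853)) = -0.01905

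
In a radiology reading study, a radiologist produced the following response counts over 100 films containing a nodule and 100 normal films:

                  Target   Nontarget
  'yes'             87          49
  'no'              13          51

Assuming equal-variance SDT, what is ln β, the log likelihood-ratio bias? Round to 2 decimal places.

ln β = -0.63

H = 87/100 = 0.8700
FA = 49/100 = 0.4900
Φ⁻¹(0.8700) = 1.126, Φ⁻¹(0.4900) = -0.025
ln β = −½·[z(H)² − z(FA)²] = −0.5 × (1.268 − 0.001) = -0.6335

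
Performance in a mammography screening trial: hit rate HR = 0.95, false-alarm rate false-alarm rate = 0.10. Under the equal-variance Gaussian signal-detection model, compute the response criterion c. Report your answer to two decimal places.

c = -0.18

z(H) = z(0.95) = 1.645
z(FA) = z(0.10) = -1.282
c = −½·[z(H) + z(FA)] = −0.5 × (1.645 + (-1.282)) = -0.1815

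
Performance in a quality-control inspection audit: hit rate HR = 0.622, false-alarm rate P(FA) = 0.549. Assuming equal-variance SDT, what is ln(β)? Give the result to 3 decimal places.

Φ⁻¹(H) = 0.3107
Φ⁻¹(FA) = 0.1231
ln β = −½·[z(H)² − z(FA)²] = −0.5 × (0.0965 − 0.0152) = -0.04065

ln β = -0.041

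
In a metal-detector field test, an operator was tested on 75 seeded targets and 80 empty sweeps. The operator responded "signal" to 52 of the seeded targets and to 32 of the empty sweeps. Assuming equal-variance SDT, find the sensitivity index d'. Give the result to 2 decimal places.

d' = 0.76

H = 52/75 = 0.6933
FA = 32/80 = 0.4000
z(H) = z(0.6933) = 0.505
z(FA) = z(0.4000) = -0.253
d' = z(H) − z(FA) = 0.505 − (-0.253) = 0.758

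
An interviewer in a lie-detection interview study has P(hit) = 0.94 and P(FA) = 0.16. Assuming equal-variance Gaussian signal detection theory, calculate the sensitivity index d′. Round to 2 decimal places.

z(0.94) = 1.5548, z(0.16) = -0.9945
d' = z(H) − z(FA) = 1.5548 − (-0.9945) = 2.5493

d′ = 2.55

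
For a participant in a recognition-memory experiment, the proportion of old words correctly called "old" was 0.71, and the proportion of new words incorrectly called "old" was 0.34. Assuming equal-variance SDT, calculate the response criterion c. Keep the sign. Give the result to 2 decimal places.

c = -0.07

z(0.71) = 0.5534, z(0.34) = -0.4125
c = −½·[z(H) + z(FA)] = −0.5 × (0.5534 + (-0.4125)) = -0.07045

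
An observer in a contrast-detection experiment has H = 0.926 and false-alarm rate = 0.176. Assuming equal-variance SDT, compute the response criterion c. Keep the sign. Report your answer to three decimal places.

c = -0.258

z(H) = z(0.926) = 1.4466
z(FA) = z(0.176) = -0.9307
c = −½·[z(H) + z(FA)] = −0.5 × (1.4466 + (-0.9307)) = -0.25795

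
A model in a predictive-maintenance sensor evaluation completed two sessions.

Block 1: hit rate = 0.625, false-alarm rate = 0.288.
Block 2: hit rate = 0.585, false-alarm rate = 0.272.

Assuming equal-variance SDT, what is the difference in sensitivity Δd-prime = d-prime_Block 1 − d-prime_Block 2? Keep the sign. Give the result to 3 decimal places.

Block 1: z(0.625) = 0.3186, z(0.288) = -0.5592, d' = 0.8778
Block 2: z(0.585) = 0.2147, z(0.272) = -0.6068, d' = 0.8215
Δd' = d'_Block 1 − d'_Block 2 = 0.8778 − 0.8215 = 0.0563
Block 1 has the higher sensitivity.

Δd-prime = 0.056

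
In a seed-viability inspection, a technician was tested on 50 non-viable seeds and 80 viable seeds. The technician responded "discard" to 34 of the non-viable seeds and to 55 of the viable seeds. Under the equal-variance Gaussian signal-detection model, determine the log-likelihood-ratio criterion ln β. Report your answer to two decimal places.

H = 34/50 = 0.6800
FA = 55/80 = 0.6875
Φ⁻¹(H) = Φ⁻¹(0.6800) = 0.468
Φ⁻¹(FA) = Φ⁻¹(0.6875) = 0.489
ln β = −½·[z(H)² − z(FA)²] = −0.5 × (0.219 − 0.239) = 0.010

ln β = 0.01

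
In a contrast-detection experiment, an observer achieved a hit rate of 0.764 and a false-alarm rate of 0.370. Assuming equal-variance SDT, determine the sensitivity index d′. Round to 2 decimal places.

z(H) = z(0.764) = 0.7192
z(FA) = z(0.370) = -0.3319
d' = z(H) − z(FA) = 0.7192 − (-0.3319) = 1.0511

d′ = 1.05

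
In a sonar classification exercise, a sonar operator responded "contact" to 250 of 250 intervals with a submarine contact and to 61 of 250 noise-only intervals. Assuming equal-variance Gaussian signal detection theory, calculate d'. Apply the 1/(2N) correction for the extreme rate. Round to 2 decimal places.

d' = 3.57

The hit rate is 250/250 = 1, so apply the 1/(2N) correction: H → 1 − 1/(2·250) = 0.99800.
z(H) = z(0.99800) = 2.878
z(FA) = z(0.24400) = -0.693
d' = 2.878 − (-0.693) = 3.571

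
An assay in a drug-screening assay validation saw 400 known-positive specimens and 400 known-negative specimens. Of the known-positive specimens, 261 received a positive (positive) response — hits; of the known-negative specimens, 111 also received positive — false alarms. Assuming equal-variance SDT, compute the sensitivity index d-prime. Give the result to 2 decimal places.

H = 261/400 = 0.6525
FA = 111/400 = 0.2775
Φ⁻¹(H) = 0.392
Φ⁻¹(FA) = -0.590
d' = z(H) − z(FA) = 0.392 − (-0.590) = 0.982

d-prime = 0.98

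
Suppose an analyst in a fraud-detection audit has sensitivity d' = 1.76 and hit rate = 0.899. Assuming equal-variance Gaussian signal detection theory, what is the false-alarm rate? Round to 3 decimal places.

z(hit rate) = z(0.899) = 1.2759
z(FA) = z(H) − d' = 1.2759 − 1.76 = -0.4841
false-alarm rate = Φ(-0.4841) = 0.3142

false-alarm rate = 0.314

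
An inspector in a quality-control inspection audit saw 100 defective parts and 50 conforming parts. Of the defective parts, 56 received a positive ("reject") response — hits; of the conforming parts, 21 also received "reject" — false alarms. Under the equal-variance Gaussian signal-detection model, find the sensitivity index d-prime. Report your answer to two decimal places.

H = 56/100 = 0.5600
FA = 21/50 = 0.4200
z(0.5600) = 0.151, z(0.4200) = -0.202
d' = z(H) − z(FA) = 0.151 − (-0.202) = 0.353

d-prime = 0.35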